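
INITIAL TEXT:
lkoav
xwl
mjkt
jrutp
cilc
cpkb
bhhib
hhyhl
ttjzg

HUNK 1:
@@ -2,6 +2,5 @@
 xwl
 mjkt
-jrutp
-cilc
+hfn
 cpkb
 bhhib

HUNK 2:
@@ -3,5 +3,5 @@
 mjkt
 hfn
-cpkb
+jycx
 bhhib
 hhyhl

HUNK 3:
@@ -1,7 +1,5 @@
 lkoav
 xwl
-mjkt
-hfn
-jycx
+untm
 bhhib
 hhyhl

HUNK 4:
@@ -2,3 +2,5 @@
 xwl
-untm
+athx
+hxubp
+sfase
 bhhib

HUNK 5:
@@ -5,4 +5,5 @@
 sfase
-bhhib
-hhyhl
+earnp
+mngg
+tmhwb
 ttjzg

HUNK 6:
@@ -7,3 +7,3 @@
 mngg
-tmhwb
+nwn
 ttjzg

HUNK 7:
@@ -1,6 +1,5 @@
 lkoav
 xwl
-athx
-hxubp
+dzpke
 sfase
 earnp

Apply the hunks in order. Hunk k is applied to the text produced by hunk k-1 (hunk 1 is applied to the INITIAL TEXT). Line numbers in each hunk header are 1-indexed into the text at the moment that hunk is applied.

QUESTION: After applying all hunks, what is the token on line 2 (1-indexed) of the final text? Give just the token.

Hunk 1: at line 2 remove [jrutp,cilc] add [hfn] -> 8 lines: lkoav xwl mjkt hfn cpkb bhhib hhyhl ttjzg
Hunk 2: at line 3 remove [cpkb] add [jycx] -> 8 lines: lkoav xwl mjkt hfn jycx bhhib hhyhl ttjzg
Hunk 3: at line 1 remove [mjkt,hfn,jycx] add [untm] -> 6 lines: lkoav xwl untm bhhib hhyhl ttjzg
Hunk 4: at line 2 remove [untm] add [athx,hxubp,sfase] -> 8 lines: lkoav xwl athx hxubp sfase bhhib hhyhl ttjzg
Hunk 5: at line 5 remove [bhhib,hhyhl] add [earnp,mngg,tmhwb] -> 9 lines: lkoav xwl athx hxubp sfase earnp mngg tmhwb ttjzg
Hunk 6: at line 7 remove [tmhwb] add [nwn] -> 9 lines: lkoav xwl athx hxubp sfase earnp mngg nwn ttjzg
Hunk 7: at line 1 remove [athx,hxubp] add [dzpke] -> 8 lines: lkoav xwl dzpke sfase earnp mngg nwn ttjzg
Final line 2: xwl

Answer: xwl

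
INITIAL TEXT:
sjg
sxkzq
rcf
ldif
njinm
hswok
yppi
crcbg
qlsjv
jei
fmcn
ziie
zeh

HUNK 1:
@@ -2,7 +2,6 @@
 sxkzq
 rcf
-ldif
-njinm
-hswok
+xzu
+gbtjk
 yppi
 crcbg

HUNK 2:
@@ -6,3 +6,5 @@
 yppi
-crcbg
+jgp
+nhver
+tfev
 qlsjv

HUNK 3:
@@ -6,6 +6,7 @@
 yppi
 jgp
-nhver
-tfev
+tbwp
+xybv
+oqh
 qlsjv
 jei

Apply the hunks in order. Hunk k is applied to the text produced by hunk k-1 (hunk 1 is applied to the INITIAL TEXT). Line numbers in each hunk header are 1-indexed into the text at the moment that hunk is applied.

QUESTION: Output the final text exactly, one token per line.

Hunk 1: at line 2 remove [ldif,njinm,hswok] add [xzu,gbtjk] -> 12 lines: sjg sxkzq rcf xzu gbtjk yppi crcbg qlsjv jei fmcn ziie zeh
Hunk 2: at line 6 remove [crcbg] add [jgp,nhver,tfev] -> 14 lines: sjg sxkzq rcf xzu gbtjk yppi jgp nhver tfev qlsjv jei fmcn ziie zeh
Hunk 3: at line 6 remove [nhver,tfev] add [tbwp,xybv,oqh] -> 15 lines: sjg sxkzq rcf xzu gbtjk yppi jgp tbwp xybv oqh qlsjv jei fmcn ziie zeh

Answer: sjg
sxkzq
rcf
xzu
gbtjk
yppi
jgp
tbwp
xybv
oqh
qlsjv
jei
fmcn
ziie
zeh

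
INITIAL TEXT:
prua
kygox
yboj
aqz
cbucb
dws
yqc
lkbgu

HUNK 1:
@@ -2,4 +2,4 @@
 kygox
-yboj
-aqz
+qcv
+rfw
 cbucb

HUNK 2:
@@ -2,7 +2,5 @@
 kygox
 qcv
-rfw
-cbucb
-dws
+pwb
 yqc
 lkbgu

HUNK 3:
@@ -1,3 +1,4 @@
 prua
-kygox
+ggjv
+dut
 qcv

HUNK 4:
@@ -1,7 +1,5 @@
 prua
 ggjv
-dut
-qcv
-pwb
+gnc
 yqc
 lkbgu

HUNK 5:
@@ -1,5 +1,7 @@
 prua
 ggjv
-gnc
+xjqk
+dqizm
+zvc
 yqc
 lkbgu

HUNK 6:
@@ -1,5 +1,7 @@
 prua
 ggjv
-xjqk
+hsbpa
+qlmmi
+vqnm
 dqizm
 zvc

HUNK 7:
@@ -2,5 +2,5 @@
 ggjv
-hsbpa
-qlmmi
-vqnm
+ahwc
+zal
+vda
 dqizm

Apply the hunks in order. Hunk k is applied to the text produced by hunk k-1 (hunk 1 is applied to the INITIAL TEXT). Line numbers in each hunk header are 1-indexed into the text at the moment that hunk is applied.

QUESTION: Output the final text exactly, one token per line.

Answer: prua
ggjv
ahwc
zal
vda
dqizm
zvc
yqc
lkbgu

Derivation:
Hunk 1: at line 2 remove [yboj,aqz] add [qcv,rfw] -> 8 lines: prua kygox qcv rfw cbucb dws yqc lkbgu
Hunk 2: at line 2 remove [rfw,cbucb,dws] add [pwb] -> 6 lines: prua kygox qcv pwb yqc lkbgu
Hunk 3: at line 1 remove [kygox] add [ggjv,dut] -> 7 lines: prua ggjv dut qcv pwb yqc lkbgu
Hunk 4: at line 1 remove [dut,qcv,pwb] add [gnc] -> 5 lines: prua ggjv gnc yqc lkbgu
Hunk 5: at line 1 remove [gnc] add [xjqk,dqizm,zvc] -> 7 lines: prua ggjv xjqk dqizm zvc yqc lkbgu
Hunk 6: at line 1 remove [xjqk] add [hsbpa,qlmmi,vqnm] -> 9 lines: prua ggjv hsbpa qlmmi vqnm dqizm zvc yqc lkbgu
Hunk 7: at line 2 remove [hsbpa,qlmmi,vqnm] add [ahwc,zal,vda] -> 9 lines: prua ggjv ahwc zal vda dqizm zvc yqc lkbgu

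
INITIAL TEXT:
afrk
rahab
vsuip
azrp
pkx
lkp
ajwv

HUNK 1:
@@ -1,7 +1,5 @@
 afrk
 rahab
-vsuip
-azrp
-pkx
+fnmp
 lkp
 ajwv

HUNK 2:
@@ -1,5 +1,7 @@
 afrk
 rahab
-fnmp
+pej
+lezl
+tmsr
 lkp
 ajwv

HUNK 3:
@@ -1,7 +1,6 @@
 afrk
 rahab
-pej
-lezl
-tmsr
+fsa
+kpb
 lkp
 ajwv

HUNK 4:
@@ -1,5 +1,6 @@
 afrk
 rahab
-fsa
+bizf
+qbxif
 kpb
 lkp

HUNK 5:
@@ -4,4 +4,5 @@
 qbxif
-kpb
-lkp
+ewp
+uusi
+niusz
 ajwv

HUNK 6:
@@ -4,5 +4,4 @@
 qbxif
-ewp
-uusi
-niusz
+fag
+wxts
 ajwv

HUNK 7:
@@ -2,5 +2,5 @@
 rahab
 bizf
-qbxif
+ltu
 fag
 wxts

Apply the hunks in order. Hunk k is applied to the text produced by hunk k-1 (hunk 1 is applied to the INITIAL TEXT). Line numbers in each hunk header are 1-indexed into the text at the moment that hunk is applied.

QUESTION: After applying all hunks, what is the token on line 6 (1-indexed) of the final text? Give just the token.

Answer: wxts

Derivation:
Hunk 1: at line 1 remove [vsuip,azrp,pkx] add [fnmp] -> 5 lines: afrk rahab fnmp lkp ajwv
Hunk 2: at line 1 remove [fnmp] add [pej,lezl,tmsr] -> 7 lines: afrk rahab pej lezl tmsr lkp ajwv
Hunk 3: at line 1 remove [pej,lezl,tmsr] add [fsa,kpb] -> 6 lines: afrk rahab fsa kpb lkp ajwv
Hunk 4: at line 1 remove [fsa] add [bizf,qbxif] -> 7 lines: afrk rahab bizf qbxif kpb lkp ajwv
Hunk 5: at line 4 remove [kpb,lkp] add [ewp,uusi,niusz] -> 8 lines: afrk rahab bizf qbxif ewp uusi niusz ajwv
Hunk 6: at line 4 remove [ewp,uusi,niusz] add [fag,wxts] -> 7 lines: afrk rahab bizf qbxif fag wxts ajwv
Hunk 7: at line 2 remove [qbxif] add [ltu] -> 7 lines: afrk rahab bizf ltu fag wxts ajwv
Final line 6: wxts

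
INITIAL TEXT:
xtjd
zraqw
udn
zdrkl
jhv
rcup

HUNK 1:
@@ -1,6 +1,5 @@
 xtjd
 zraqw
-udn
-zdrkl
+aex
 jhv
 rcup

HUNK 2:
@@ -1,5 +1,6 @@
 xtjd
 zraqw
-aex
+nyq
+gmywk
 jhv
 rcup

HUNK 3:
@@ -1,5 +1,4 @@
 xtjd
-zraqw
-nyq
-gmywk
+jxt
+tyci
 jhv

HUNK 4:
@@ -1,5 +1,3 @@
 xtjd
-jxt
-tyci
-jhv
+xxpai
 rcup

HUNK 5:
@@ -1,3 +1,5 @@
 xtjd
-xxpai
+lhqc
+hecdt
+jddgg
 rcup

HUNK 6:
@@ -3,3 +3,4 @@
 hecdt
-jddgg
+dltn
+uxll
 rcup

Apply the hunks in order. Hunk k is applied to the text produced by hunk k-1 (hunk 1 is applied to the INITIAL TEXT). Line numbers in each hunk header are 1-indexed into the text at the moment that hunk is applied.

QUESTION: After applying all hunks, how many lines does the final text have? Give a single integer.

Answer: 6

Derivation:
Hunk 1: at line 1 remove [udn,zdrkl] add [aex] -> 5 lines: xtjd zraqw aex jhv rcup
Hunk 2: at line 1 remove [aex] add [nyq,gmywk] -> 6 lines: xtjd zraqw nyq gmywk jhv rcup
Hunk 3: at line 1 remove [zraqw,nyq,gmywk] add [jxt,tyci] -> 5 lines: xtjd jxt tyci jhv rcup
Hunk 4: at line 1 remove [jxt,tyci,jhv] add [xxpai] -> 3 lines: xtjd xxpai rcup
Hunk 5: at line 1 remove [xxpai] add [lhqc,hecdt,jddgg] -> 5 lines: xtjd lhqc hecdt jddgg rcup
Hunk 6: at line 3 remove [jddgg] add [dltn,uxll] -> 6 lines: xtjd lhqc hecdt dltn uxll rcup
Final line count: 6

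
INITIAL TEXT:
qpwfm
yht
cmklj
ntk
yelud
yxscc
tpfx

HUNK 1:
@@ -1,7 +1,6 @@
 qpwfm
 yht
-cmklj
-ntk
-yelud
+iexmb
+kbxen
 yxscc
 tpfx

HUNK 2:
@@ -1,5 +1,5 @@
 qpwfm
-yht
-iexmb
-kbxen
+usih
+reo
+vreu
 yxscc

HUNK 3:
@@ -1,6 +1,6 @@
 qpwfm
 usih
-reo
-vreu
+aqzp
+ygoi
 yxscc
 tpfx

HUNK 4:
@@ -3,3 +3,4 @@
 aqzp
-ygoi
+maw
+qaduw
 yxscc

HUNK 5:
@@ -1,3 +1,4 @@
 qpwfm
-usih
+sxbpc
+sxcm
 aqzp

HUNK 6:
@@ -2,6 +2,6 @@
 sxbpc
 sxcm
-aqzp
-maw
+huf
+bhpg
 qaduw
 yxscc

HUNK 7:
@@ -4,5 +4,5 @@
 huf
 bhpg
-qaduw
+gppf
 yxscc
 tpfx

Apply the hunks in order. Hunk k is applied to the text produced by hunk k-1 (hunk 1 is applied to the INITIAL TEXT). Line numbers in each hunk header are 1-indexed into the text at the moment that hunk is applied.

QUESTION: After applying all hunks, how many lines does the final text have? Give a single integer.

Hunk 1: at line 1 remove [cmklj,ntk,yelud] add [iexmb,kbxen] -> 6 lines: qpwfm yht iexmb kbxen yxscc tpfx
Hunk 2: at line 1 remove [yht,iexmb,kbxen] add [usih,reo,vreu] -> 6 lines: qpwfm usih reo vreu yxscc tpfx
Hunk 3: at line 1 remove [reo,vreu] add [aqzp,ygoi] -> 6 lines: qpwfm usih aqzp ygoi yxscc tpfx
Hunk 4: at line 3 remove [ygoi] add [maw,qaduw] -> 7 lines: qpwfm usih aqzp maw qaduw yxscc tpfx
Hunk 5: at line 1 remove [usih] add [sxbpc,sxcm] -> 8 lines: qpwfm sxbpc sxcm aqzp maw qaduw yxscc tpfx
Hunk 6: at line 2 remove [aqzp,maw] add [huf,bhpg] -> 8 lines: qpwfm sxbpc sxcm huf bhpg qaduw yxscc tpfx
Hunk 7: at line 4 remove [qaduw] add [gppf] -> 8 lines: qpwfm sxbpc sxcm huf bhpg gppf yxscc tpfx
Final line count: 8

Answer: 8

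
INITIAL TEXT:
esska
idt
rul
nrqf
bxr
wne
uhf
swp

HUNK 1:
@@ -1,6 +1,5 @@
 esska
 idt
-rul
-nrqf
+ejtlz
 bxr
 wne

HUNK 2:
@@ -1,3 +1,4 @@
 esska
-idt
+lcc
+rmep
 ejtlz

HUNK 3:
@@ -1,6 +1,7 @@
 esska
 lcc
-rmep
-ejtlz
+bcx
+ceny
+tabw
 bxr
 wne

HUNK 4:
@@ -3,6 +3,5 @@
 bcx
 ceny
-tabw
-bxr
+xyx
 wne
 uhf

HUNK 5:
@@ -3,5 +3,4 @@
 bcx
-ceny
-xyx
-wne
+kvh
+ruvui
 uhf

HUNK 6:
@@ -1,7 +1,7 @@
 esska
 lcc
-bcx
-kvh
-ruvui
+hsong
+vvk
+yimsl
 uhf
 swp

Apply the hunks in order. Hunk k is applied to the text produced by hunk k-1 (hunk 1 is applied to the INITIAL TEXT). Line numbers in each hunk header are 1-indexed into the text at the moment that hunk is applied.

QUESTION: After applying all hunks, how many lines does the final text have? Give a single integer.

Answer: 7

Derivation:
Hunk 1: at line 1 remove [rul,nrqf] add [ejtlz] -> 7 lines: esska idt ejtlz bxr wne uhf swp
Hunk 2: at line 1 remove [idt] add [lcc,rmep] -> 8 lines: esska lcc rmep ejtlz bxr wne uhf swp
Hunk 3: at line 1 remove [rmep,ejtlz] add [bcx,ceny,tabw] -> 9 lines: esska lcc bcx ceny tabw bxr wne uhf swp
Hunk 4: at line 3 remove [tabw,bxr] add [xyx] -> 8 lines: esska lcc bcx ceny xyx wne uhf swp
Hunk 5: at line 3 remove [ceny,xyx,wne] add [kvh,ruvui] -> 7 lines: esska lcc bcx kvh ruvui uhf swp
Hunk 6: at line 1 remove [bcx,kvh,ruvui] add [hsong,vvk,yimsl] -> 7 lines: esska lcc hsong vvk yimsl uhf swp
Final line count: 7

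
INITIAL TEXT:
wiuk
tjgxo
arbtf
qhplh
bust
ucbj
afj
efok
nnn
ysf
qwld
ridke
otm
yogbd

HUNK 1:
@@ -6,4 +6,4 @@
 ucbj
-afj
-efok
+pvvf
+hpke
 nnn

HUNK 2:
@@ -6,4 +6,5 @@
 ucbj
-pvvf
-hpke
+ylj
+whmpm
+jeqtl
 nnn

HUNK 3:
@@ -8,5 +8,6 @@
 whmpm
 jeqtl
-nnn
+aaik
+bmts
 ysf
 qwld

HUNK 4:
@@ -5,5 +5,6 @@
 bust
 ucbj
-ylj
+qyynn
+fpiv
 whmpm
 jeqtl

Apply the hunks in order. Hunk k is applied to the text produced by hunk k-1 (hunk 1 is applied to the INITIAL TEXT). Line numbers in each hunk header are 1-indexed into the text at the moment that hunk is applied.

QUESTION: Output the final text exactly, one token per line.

Hunk 1: at line 6 remove [afj,efok] add [pvvf,hpke] -> 14 lines: wiuk tjgxo arbtf qhplh bust ucbj pvvf hpke nnn ysf qwld ridke otm yogbd
Hunk 2: at line 6 remove [pvvf,hpke] add [ylj,whmpm,jeqtl] -> 15 lines: wiuk tjgxo arbtf qhplh bust ucbj ylj whmpm jeqtl nnn ysf qwld ridke otm yogbd
Hunk 3: at line 8 remove [nnn] add [aaik,bmts] -> 16 lines: wiuk tjgxo arbtf qhplh bust ucbj ylj whmpm jeqtl aaik bmts ysf qwld ridke otm yogbd
Hunk 4: at line 5 remove [ylj] add [qyynn,fpiv] -> 17 lines: wiuk tjgxo arbtf qhplh bust ucbj qyynn fpiv whmpm jeqtl aaik bmts ysf qwld ridke otm yogbd

Answer: wiuk
tjgxo
arbtf
qhplh
bust
ucbj
qyynn
fpiv
whmpm
jeqtl
aaik
bmts
ysf
qwld
ridke
otm
yogbd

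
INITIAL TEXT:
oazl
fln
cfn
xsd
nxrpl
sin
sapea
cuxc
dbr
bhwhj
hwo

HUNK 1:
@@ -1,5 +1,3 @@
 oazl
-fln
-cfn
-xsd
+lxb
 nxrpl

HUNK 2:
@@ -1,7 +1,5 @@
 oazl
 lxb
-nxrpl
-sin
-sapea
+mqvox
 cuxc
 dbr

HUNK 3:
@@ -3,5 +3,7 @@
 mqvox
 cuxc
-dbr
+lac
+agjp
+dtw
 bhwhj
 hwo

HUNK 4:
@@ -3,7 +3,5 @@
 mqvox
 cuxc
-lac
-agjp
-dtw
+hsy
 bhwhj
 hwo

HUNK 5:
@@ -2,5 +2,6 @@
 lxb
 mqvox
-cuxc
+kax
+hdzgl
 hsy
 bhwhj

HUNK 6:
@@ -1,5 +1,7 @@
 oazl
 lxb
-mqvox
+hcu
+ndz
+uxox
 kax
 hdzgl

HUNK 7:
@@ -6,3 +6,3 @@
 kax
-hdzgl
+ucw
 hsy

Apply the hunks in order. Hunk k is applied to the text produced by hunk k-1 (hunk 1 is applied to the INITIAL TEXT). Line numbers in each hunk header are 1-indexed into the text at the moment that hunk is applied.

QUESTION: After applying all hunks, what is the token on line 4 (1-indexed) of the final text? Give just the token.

Hunk 1: at line 1 remove [fln,cfn,xsd] add [lxb] -> 9 lines: oazl lxb nxrpl sin sapea cuxc dbr bhwhj hwo
Hunk 2: at line 1 remove [nxrpl,sin,sapea] add [mqvox] -> 7 lines: oazl lxb mqvox cuxc dbr bhwhj hwo
Hunk 3: at line 3 remove [dbr] add [lac,agjp,dtw] -> 9 lines: oazl lxb mqvox cuxc lac agjp dtw bhwhj hwo
Hunk 4: at line 3 remove [lac,agjp,dtw] add [hsy] -> 7 lines: oazl lxb mqvox cuxc hsy bhwhj hwo
Hunk 5: at line 2 remove [cuxc] add [kax,hdzgl] -> 8 lines: oazl lxb mqvox kax hdzgl hsy bhwhj hwo
Hunk 6: at line 1 remove [mqvox] add [hcu,ndz,uxox] -> 10 lines: oazl lxb hcu ndz uxox kax hdzgl hsy bhwhj hwo
Hunk 7: at line 6 remove [hdzgl] add [ucw] -> 10 lines: oazl lxb hcu ndz uxox kax ucw hsy bhwhj hwo
Final line 4: ndz

Answer: ndz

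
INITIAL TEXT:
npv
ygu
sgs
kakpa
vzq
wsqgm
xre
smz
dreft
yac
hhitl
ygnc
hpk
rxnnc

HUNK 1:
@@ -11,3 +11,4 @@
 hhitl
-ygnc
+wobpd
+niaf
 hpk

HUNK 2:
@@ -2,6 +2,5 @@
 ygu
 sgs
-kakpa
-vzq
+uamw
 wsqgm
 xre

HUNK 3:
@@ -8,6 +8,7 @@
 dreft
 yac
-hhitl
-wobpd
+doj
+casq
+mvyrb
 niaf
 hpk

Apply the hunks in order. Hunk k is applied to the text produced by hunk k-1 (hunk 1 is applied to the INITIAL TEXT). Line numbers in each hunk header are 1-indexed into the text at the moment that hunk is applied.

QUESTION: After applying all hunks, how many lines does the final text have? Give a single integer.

Hunk 1: at line 11 remove [ygnc] add [wobpd,niaf] -> 15 lines: npv ygu sgs kakpa vzq wsqgm xre smz dreft yac hhitl wobpd niaf hpk rxnnc
Hunk 2: at line 2 remove [kakpa,vzq] add [uamw] -> 14 lines: npv ygu sgs uamw wsqgm xre smz dreft yac hhitl wobpd niaf hpk rxnnc
Hunk 3: at line 8 remove [hhitl,wobpd] add [doj,casq,mvyrb] -> 15 lines: npv ygu sgs uamw wsqgm xre smz dreft yac doj casq mvyrb niaf hpk rxnnc
Final line count: 15

Answer: 15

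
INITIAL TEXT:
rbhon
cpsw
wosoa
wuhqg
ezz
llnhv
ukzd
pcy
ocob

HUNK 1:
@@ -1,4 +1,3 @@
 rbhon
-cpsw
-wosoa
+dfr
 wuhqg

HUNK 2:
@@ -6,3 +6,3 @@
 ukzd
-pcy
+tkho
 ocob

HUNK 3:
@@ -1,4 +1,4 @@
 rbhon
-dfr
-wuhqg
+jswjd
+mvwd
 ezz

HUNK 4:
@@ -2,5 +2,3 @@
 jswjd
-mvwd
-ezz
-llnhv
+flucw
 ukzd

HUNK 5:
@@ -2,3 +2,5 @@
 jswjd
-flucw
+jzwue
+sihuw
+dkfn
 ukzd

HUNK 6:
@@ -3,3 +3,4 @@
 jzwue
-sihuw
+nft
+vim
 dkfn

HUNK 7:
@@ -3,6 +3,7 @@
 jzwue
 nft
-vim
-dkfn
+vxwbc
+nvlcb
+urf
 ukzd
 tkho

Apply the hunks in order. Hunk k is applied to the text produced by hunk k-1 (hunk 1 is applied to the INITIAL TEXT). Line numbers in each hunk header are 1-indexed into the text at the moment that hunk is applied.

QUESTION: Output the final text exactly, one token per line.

Hunk 1: at line 1 remove [cpsw,wosoa] add [dfr] -> 8 lines: rbhon dfr wuhqg ezz llnhv ukzd pcy ocob
Hunk 2: at line 6 remove [pcy] add [tkho] -> 8 lines: rbhon dfr wuhqg ezz llnhv ukzd tkho ocob
Hunk 3: at line 1 remove [dfr,wuhqg] add [jswjd,mvwd] -> 8 lines: rbhon jswjd mvwd ezz llnhv ukzd tkho ocob
Hunk 4: at line 2 remove [mvwd,ezz,llnhv] add [flucw] -> 6 lines: rbhon jswjd flucw ukzd tkho ocob
Hunk 5: at line 2 remove [flucw] add [jzwue,sihuw,dkfn] -> 8 lines: rbhon jswjd jzwue sihuw dkfn ukzd tkho ocob
Hunk 6: at line 3 remove [sihuw] add [nft,vim] -> 9 lines: rbhon jswjd jzwue nft vim dkfn ukzd tkho ocob
Hunk 7: at line 3 remove [vim,dkfn] add [vxwbc,nvlcb,urf] -> 10 lines: rbhon jswjd jzwue nft vxwbc nvlcb urf ukzd tkho ocob

Answer: rbhon
jswjd
jzwue
nft
vxwbc
nvlcb
urf
ukzd
tkho
ocob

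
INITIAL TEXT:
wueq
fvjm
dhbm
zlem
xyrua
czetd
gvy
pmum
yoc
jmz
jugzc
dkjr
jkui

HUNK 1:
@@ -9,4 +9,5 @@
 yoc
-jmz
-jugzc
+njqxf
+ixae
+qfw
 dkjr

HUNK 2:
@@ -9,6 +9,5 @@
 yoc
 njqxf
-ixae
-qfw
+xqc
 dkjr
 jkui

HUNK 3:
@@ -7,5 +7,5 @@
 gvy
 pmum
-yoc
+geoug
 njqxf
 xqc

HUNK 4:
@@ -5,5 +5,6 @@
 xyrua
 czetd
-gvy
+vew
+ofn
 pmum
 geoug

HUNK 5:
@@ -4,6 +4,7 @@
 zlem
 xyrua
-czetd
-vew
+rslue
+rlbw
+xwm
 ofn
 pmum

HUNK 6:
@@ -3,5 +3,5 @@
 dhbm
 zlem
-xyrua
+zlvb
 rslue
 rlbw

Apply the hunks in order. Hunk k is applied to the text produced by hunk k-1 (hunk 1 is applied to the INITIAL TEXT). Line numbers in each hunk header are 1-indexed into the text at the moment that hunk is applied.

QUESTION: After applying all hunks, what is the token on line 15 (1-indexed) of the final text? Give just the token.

Answer: jkui

Derivation:
Hunk 1: at line 9 remove [jmz,jugzc] add [njqxf,ixae,qfw] -> 14 lines: wueq fvjm dhbm zlem xyrua czetd gvy pmum yoc njqxf ixae qfw dkjr jkui
Hunk 2: at line 9 remove [ixae,qfw] add [xqc] -> 13 lines: wueq fvjm dhbm zlem xyrua czetd gvy pmum yoc njqxf xqc dkjr jkui
Hunk 3: at line 7 remove [yoc] add [geoug] -> 13 lines: wueq fvjm dhbm zlem xyrua czetd gvy pmum geoug njqxf xqc dkjr jkui
Hunk 4: at line 5 remove [gvy] add [vew,ofn] -> 14 lines: wueq fvjm dhbm zlem xyrua czetd vew ofn pmum geoug njqxf xqc dkjr jkui
Hunk 5: at line 4 remove [czetd,vew] add [rslue,rlbw,xwm] -> 15 lines: wueq fvjm dhbm zlem xyrua rslue rlbw xwm ofn pmum geoug njqxf xqc dkjr jkui
Hunk 6: at line 3 remove [xyrua] add [zlvb] -> 15 lines: wueq fvjm dhbm zlem zlvb rslue rlbw xwm ofn pmum geoug njqxf xqc dkjr jkui
Final line 15: jkui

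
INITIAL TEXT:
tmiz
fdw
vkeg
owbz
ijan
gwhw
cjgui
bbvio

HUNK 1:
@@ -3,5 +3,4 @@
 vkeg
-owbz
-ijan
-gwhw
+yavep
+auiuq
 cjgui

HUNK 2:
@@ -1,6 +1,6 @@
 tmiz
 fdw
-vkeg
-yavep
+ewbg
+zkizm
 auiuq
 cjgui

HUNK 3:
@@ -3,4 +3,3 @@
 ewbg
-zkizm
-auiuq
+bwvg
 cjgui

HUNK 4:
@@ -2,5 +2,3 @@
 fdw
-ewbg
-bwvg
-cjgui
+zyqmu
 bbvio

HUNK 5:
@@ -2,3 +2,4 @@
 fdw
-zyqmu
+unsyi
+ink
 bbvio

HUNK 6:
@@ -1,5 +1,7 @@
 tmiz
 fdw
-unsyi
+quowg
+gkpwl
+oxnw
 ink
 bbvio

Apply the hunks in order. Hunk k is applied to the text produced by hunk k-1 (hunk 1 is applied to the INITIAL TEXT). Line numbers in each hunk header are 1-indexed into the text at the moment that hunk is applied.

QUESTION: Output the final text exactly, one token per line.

Answer: tmiz
fdw
quowg
gkpwl
oxnw
ink
bbvio

Derivation:
Hunk 1: at line 3 remove [owbz,ijan,gwhw] add [yavep,auiuq] -> 7 lines: tmiz fdw vkeg yavep auiuq cjgui bbvio
Hunk 2: at line 1 remove [vkeg,yavep] add [ewbg,zkizm] -> 7 lines: tmiz fdw ewbg zkizm auiuq cjgui bbvio
Hunk 3: at line 3 remove [zkizm,auiuq] add [bwvg] -> 6 lines: tmiz fdw ewbg bwvg cjgui bbvio
Hunk 4: at line 2 remove [ewbg,bwvg,cjgui] add [zyqmu] -> 4 lines: tmiz fdw zyqmu bbvio
Hunk 5: at line 2 remove [zyqmu] add [unsyi,ink] -> 5 lines: tmiz fdw unsyi ink bbvio
Hunk 6: at line 1 remove [unsyi] add [quowg,gkpwl,oxnw] -> 7 lines: tmiz fdw quowg gkpwl oxnw ink bbvio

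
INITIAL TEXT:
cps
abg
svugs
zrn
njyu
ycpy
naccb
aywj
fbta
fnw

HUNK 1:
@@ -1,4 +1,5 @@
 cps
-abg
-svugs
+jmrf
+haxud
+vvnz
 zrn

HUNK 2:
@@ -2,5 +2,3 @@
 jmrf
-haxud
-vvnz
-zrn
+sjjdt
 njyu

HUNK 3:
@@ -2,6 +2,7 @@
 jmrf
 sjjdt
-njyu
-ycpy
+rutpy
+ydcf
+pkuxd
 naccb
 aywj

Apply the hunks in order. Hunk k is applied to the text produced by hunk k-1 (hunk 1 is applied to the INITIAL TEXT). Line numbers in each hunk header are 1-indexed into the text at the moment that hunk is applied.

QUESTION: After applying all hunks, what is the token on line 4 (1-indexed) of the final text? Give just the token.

Answer: rutpy

Derivation:
Hunk 1: at line 1 remove [abg,svugs] add [jmrf,haxud,vvnz] -> 11 lines: cps jmrf haxud vvnz zrn njyu ycpy naccb aywj fbta fnw
Hunk 2: at line 2 remove [haxud,vvnz,zrn] add [sjjdt] -> 9 lines: cps jmrf sjjdt njyu ycpy naccb aywj fbta fnw
Hunk 3: at line 2 remove [njyu,ycpy] add [rutpy,ydcf,pkuxd] -> 10 lines: cps jmrf sjjdt rutpy ydcf pkuxd naccb aywj fbta fnw
Final line 4: rutpy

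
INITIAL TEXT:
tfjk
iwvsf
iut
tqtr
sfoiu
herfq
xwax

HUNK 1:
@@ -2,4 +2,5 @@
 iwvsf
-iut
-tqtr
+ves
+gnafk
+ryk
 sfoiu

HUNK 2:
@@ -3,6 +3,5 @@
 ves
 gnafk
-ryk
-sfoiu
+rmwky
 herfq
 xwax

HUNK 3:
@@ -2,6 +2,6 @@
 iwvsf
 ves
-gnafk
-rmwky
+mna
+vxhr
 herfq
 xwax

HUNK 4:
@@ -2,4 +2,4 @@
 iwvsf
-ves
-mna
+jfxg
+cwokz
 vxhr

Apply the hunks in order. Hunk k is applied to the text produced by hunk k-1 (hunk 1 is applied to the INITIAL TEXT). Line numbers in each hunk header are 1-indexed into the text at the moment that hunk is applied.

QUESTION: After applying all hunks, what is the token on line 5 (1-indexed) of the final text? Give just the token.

Answer: vxhr

Derivation:
Hunk 1: at line 2 remove [iut,tqtr] add [ves,gnafk,ryk] -> 8 lines: tfjk iwvsf ves gnafk ryk sfoiu herfq xwax
Hunk 2: at line 3 remove [ryk,sfoiu] add [rmwky] -> 7 lines: tfjk iwvsf ves gnafk rmwky herfq xwax
Hunk 3: at line 2 remove [gnafk,rmwky] add [mna,vxhr] -> 7 lines: tfjk iwvsf ves mna vxhr herfq xwax
Hunk 4: at line 2 remove [ves,mna] add [jfxg,cwokz] -> 7 lines: tfjk iwvsf jfxg cwokz vxhr herfq xwax
Final line 5: vxhr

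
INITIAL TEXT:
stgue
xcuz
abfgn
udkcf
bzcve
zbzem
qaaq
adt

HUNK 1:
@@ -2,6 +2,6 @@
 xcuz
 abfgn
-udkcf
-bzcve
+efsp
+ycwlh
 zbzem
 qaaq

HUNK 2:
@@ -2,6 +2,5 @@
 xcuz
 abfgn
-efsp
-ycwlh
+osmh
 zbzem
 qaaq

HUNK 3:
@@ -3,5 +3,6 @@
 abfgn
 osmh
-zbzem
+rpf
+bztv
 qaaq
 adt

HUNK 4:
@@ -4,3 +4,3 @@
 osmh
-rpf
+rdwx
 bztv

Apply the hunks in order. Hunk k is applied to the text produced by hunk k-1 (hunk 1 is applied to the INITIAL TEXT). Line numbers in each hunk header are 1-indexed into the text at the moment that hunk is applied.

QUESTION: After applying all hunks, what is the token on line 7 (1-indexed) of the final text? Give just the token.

Hunk 1: at line 2 remove [udkcf,bzcve] add [efsp,ycwlh] -> 8 lines: stgue xcuz abfgn efsp ycwlh zbzem qaaq adt
Hunk 2: at line 2 remove [efsp,ycwlh] add [osmh] -> 7 lines: stgue xcuz abfgn osmh zbzem qaaq adt
Hunk 3: at line 3 remove [zbzem] add [rpf,bztv] -> 8 lines: stgue xcuz abfgn osmh rpf bztv qaaq adt
Hunk 4: at line 4 remove [rpf] add [rdwx] -> 8 lines: stgue xcuz abfgn osmh rdwx bztv qaaq adt
Final line 7: qaaq

Answer: qaaq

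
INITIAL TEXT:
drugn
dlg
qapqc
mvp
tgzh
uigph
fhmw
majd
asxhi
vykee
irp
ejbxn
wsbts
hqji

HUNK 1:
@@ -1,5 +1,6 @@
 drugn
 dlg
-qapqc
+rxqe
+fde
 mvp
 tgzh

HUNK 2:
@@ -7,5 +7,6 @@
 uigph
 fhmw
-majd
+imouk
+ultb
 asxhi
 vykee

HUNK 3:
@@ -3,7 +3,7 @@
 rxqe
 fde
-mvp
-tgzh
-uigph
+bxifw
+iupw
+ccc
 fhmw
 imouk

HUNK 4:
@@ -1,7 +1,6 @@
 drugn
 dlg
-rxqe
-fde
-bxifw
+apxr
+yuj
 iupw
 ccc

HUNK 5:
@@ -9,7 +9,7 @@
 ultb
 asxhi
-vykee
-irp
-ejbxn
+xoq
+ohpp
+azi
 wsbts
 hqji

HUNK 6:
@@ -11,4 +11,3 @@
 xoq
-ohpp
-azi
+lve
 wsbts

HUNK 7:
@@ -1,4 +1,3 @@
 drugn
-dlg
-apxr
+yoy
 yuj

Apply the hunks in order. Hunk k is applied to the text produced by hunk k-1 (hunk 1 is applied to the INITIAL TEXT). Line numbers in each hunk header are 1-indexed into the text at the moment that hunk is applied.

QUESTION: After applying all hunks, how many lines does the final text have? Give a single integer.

Hunk 1: at line 1 remove [qapqc] add [rxqe,fde] -> 15 lines: drugn dlg rxqe fde mvp tgzh uigph fhmw majd asxhi vykee irp ejbxn wsbts hqji
Hunk 2: at line 7 remove [majd] add [imouk,ultb] -> 16 lines: drugn dlg rxqe fde mvp tgzh uigph fhmw imouk ultb asxhi vykee irp ejbxn wsbts hqji
Hunk 3: at line 3 remove [mvp,tgzh,uigph] add [bxifw,iupw,ccc] -> 16 lines: drugn dlg rxqe fde bxifw iupw ccc fhmw imouk ultb asxhi vykee irp ejbxn wsbts hqji
Hunk 4: at line 1 remove [rxqe,fde,bxifw] add [apxr,yuj] -> 15 lines: drugn dlg apxr yuj iupw ccc fhmw imouk ultb asxhi vykee irp ejbxn wsbts hqji
Hunk 5: at line 9 remove [vykee,irp,ejbxn] add [xoq,ohpp,azi] -> 15 lines: drugn dlg apxr yuj iupw ccc fhmw imouk ultb asxhi xoq ohpp azi wsbts hqji
Hunk 6: at line 11 remove [ohpp,azi] add [lve] -> 14 lines: drugn dlg apxr yuj iupw ccc fhmw imouk ultb asxhi xoq lve wsbts hqji
Hunk 7: at line 1 remove [dlg,apxr] add [yoy] -> 13 lines: drugn yoy yuj iupw ccc fhmw imouk ultb asxhi xoq lve wsbts hqji
Final line count: 13

Answer: 13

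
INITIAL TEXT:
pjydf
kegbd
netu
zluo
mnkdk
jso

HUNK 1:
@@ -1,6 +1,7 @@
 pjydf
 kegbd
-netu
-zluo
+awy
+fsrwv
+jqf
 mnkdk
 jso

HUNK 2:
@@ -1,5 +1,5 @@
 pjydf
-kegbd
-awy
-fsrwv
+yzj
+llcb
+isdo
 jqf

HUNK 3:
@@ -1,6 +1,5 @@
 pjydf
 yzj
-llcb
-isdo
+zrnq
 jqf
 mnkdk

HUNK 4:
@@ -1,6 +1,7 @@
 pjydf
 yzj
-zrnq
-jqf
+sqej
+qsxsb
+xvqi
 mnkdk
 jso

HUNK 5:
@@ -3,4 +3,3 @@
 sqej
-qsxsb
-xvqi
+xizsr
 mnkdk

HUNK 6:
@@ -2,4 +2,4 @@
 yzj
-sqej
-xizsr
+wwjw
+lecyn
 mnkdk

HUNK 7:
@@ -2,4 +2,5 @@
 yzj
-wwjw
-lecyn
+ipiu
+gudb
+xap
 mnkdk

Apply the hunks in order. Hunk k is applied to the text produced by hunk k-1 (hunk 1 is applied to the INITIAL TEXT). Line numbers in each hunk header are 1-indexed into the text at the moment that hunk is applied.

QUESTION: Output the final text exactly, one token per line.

Answer: pjydf
yzj
ipiu
gudb
xap
mnkdk
jso

Derivation:
Hunk 1: at line 1 remove [netu,zluo] add [awy,fsrwv,jqf] -> 7 lines: pjydf kegbd awy fsrwv jqf mnkdk jso
Hunk 2: at line 1 remove [kegbd,awy,fsrwv] add [yzj,llcb,isdo] -> 7 lines: pjydf yzj llcb isdo jqf mnkdk jso
Hunk 3: at line 1 remove [llcb,isdo] add [zrnq] -> 6 lines: pjydf yzj zrnq jqf mnkdk jso
Hunk 4: at line 1 remove [zrnq,jqf] add [sqej,qsxsb,xvqi] -> 7 lines: pjydf yzj sqej qsxsb xvqi mnkdk jso
Hunk 5: at line 3 remove [qsxsb,xvqi] add [xizsr] -> 6 lines: pjydf yzj sqej xizsr mnkdk jso
Hunk 6: at line 2 remove [sqej,xizsr] add [wwjw,lecyn] -> 6 lines: pjydf yzj wwjw lecyn mnkdk jso
Hunk 7: at line 2 remove [wwjw,lecyn] add [ipiu,gudb,xap] -> 7 lines: pjydf yzj ipiu gudb xap mnkdk jso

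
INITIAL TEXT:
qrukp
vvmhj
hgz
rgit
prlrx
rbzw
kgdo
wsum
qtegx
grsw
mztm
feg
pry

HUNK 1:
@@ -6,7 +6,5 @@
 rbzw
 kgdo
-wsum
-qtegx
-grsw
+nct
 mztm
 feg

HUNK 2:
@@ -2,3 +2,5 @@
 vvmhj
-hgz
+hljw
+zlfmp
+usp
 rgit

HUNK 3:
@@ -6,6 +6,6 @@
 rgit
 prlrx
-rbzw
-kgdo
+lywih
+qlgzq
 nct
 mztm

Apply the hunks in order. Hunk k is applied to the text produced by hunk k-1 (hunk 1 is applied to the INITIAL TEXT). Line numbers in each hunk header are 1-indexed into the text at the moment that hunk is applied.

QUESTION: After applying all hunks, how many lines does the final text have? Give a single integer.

Hunk 1: at line 6 remove [wsum,qtegx,grsw] add [nct] -> 11 lines: qrukp vvmhj hgz rgit prlrx rbzw kgdo nct mztm feg pry
Hunk 2: at line 2 remove [hgz] add [hljw,zlfmp,usp] -> 13 lines: qrukp vvmhj hljw zlfmp usp rgit prlrx rbzw kgdo nct mztm feg pry
Hunk 3: at line 6 remove [rbzw,kgdo] add [lywih,qlgzq] -> 13 lines: qrukp vvmhj hljw zlfmp usp rgit prlrx lywih qlgzq nct mztm feg pry
Final line count: 13

Answer: 13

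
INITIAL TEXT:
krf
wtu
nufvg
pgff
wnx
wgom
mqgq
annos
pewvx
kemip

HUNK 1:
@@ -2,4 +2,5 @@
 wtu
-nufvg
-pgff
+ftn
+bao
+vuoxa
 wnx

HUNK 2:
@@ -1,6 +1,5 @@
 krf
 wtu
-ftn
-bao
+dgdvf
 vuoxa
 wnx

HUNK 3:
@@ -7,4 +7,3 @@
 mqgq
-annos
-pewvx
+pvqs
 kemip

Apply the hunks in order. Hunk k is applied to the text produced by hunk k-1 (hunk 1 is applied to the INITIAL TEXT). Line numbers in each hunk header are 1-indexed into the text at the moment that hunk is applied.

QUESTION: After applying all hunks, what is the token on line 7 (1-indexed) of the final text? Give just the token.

Hunk 1: at line 2 remove [nufvg,pgff] add [ftn,bao,vuoxa] -> 11 lines: krf wtu ftn bao vuoxa wnx wgom mqgq annos pewvx kemip
Hunk 2: at line 1 remove [ftn,bao] add [dgdvf] -> 10 lines: krf wtu dgdvf vuoxa wnx wgom mqgq annos pewvx kemip
Hunk 3: at line 7 remove [annos,pewvx] add [pvqs] -> 9 lines: krf wtu dgdvf vuoxa wnx wgom mqgq pvqs kemip
Final line 7: mqgq

Answer: mqgq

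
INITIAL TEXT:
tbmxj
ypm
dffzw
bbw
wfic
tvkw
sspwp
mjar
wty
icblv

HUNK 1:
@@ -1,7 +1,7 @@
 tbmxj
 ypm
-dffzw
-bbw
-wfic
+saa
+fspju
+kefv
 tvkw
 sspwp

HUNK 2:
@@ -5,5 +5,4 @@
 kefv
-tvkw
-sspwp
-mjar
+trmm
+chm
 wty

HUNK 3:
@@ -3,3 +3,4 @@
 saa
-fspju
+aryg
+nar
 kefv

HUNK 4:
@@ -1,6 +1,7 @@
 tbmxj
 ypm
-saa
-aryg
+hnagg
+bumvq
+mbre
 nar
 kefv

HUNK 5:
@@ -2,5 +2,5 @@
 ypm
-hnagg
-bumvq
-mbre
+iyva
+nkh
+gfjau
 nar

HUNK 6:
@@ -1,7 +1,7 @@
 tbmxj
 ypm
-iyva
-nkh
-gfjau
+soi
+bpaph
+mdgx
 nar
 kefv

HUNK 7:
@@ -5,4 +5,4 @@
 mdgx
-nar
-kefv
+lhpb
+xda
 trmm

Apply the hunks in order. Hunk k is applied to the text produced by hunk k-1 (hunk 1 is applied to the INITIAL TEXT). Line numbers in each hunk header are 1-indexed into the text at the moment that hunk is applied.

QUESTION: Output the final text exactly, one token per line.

Hunk 1: at line 1 remove [dffzw,bbw,wfic] add [saa,fspju,kefv] -> 10 lines: tbmxj ypm saa fspju kefv tvkw sspwp mjar wty icblv
Hunk 2: at line 5 remove [tvkw,sspwp,mjar] add [trmm,chm] -> 9 lines: tbmxj ypm saa fspju kefv trmm chm wty icblv
Hunk 3: at line 3 remove [fspju] add [aryg,nar] -> 10 lines: tbmxj ypm saa aryg nar kefv trmm chm wty icblv
Hunk 4: at line 1 remove [saa,aryg] add [hnagg,bumvq,mbre] -> 11 lines: tbmxj ypm hnagg bumvq mbre nar kefv trmm chm wty icblv
Hunk 5: at line 2 remove [hnagg,bumvq,mbre] add [iyva,nkh,gfjau] -> 11 lines: tbmxj ypm iyva nkh gfjau nar kefv trmm chm wty icblv
Hunk 6: at line 1 remove [iyva,nkh,gfjau] add [soi,bpaph,mdgx] -> 11 lines: tbmxj ypm soi bpaph mdgx nar kefv trmm chm wty icblv
Hunk 7: at line 5 remove [nar,kefv] add [lhpb,xda] -> 11 lines: tbmxj ypm soi bpaph mdgx lhpb xda trmm chm wty icblv

Answer: tbmxj
ypm
soi
bpaph
mdgx
lhpb
xda
trmm
chm
wty
icblv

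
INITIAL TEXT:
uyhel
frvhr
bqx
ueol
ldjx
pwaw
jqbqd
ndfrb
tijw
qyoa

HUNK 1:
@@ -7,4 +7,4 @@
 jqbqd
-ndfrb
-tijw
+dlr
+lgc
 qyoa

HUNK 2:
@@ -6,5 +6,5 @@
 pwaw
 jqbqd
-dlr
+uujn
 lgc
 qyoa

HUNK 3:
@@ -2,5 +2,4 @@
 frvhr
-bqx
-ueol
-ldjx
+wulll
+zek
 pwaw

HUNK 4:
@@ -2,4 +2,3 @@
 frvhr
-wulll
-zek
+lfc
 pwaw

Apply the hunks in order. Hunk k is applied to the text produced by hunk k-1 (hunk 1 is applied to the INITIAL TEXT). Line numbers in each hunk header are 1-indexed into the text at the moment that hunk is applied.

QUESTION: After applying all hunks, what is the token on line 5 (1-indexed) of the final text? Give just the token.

Answer: jqbqd

Derivation:
Hunk 1: at line 7 remove [ndfrb,tijw] add [dlr,lgc] -> 10 lines: uyhel frvhr bqx ueol ldjx pwaw jqbqd dlr lgc qyoa
Hunk 2: at line 6 remove [dlr] add [uujn] -> 10 lines: uyhel frvhr bqx ueol ldjx pwaw jqbqd uujn lgc qyoa
Hunk 3: at line 2 remove [bqx,ueol,ldjx] add [wulll,zek] -> 9 lines: uyhel frvhr wulll zek pwaw jqbqd uujn lgc qyoa
Hunk 4: at line 2 remove [wulll,zek] add [lfc] -> 8 lines: uyhel frvhr lfc pwaw jqbqd uujn lgc qyoa
Final line 5: jqbqd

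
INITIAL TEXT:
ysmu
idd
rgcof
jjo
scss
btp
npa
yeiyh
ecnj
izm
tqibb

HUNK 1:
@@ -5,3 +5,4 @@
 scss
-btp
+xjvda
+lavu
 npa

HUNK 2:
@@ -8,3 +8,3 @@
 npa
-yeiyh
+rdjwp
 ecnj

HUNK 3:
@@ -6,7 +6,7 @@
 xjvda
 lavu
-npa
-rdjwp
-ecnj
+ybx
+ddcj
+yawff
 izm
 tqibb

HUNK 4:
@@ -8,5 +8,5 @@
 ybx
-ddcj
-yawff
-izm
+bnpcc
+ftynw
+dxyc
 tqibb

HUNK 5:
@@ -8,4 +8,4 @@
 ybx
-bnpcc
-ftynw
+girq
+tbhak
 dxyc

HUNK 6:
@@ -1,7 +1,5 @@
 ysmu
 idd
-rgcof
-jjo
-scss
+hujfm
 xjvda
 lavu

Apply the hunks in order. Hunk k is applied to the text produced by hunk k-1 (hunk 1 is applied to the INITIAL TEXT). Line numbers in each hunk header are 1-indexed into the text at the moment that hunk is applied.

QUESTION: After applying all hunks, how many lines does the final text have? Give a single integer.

Answer: 10

Derivation:
Hunk 1: at line 5 remove [btp] add [xjvda,lavu] -> 12 lines: ysmu idd rgcof jjo scss xjvda lavu npa yeiyh ecnj izm tqibb
Hunk 2: at line 8 remove [yeiyh] add [rdjwp] -> 12 lines: ysmu idd rgcof jjo scss xjvda lavu npa rdjwp ecnj izm tqibb
Hunk 3: at line 6 remove [npa,rdjwp,ecnj] add [ybx,ddcj,yawff] -> 12 lines: ysmu idd rgcof jjo scss xjvda lavu ybx ddcj yawff izm tqibb
Hunk 4: at line 8 remove [ddcj,yawff,izm] add [bnpcc,ftynw,dxyc] -> 12 lines: ysmu idd rgcof jjo scss xjvda lavu ybx bnpcc ftynw dxyc tqibb
Hunk 5: at line 8 remove [bnpcc,ftynw] add [girq,tbhak] -> 12 lines: ysmu idd rgcof jjo scss xjvda lavu ybx girq tbhak dxyc tqibb
Hunk 6: at line 1 remove [rgcof,jjo,scss] add [hujfm] -> 10 lines: ysmu idd hujfm xjvda lavu ybx girq tbhak dxyc tqibb
Final line count: 10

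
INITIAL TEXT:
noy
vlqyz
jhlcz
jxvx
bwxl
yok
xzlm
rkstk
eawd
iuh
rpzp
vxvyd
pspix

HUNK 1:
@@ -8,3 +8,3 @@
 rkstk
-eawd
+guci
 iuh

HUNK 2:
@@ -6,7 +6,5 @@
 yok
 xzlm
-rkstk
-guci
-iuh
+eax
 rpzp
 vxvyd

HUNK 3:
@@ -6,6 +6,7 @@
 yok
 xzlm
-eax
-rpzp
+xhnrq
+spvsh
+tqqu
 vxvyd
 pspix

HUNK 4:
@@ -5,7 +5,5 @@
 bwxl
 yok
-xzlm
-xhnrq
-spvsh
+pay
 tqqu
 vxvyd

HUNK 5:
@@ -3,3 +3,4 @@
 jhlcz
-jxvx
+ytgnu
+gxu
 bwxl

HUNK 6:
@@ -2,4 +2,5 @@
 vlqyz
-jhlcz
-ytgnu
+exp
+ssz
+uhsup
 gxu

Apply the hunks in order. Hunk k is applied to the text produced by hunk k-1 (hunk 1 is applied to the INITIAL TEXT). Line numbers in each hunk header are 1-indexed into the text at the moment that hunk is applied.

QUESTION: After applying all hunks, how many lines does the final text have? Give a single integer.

Answer: 12

Derivation:
Hunk 1: at line 8 remove [eawd] add [guci] -> 13 lines: noy vlqyz jhlcz jxvx bwxl yok xzlm rkstk guci iuh rpzp vxvyd pspix
Hunk 2: at line 6 remove [rkstk,guci,iuh] add [eax] -> 11 lines: noy vlqyz jhlcz jxvx bwxl yok xzlm eax rpzp vxvyd pspix
Hunk 3: at line 6 remove [eax,rpzp] add [xhnrq,spvsh,tqqu] -> 12 lines: noy vlqyz jhlcz jxvx bwxl yok xzlm xhnrq spvsh tqqu vxvyd pspix
Hunk 4: at line 5 remove [xzlm,xhnrq,spvsh] add [pay] -> 10 lines: noy vlqyz jhlcz jxvx bwxl yok pay tqqu vxvyd pspix
Hunk 5: at line 3 remove [jxvx] add [ytgnu,gxu] -> 11 lines: noy vlqyz jhlcz ytgnu gxu bwxl yok pay tqqu vxvyd pspix
Hunk 6: at line 2 remove [jhlcz,ytgnu] add [exp,ssz,uhsup] -> 12 lines: noy vlqyz exp ssz uhsup gxu bwxl yok pay tqqu vxvyd pspix
Final line count: 12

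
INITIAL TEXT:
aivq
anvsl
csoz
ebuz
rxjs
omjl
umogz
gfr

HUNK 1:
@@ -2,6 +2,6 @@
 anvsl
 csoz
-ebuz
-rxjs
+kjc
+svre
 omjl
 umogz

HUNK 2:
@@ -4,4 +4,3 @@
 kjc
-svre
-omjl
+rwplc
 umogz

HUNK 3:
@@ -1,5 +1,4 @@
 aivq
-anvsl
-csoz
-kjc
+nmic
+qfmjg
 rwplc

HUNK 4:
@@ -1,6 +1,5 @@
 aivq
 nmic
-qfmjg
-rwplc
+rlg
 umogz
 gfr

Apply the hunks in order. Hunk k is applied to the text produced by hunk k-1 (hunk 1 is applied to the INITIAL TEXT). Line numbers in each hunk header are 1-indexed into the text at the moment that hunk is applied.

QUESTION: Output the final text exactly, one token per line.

Hunk 1: at line 2 remove [ebuz,rxjs] add [kjc,svre] -> 8 lines: aivq anvsl csoz kjc svre omjl umogz gfr
Hunk 2: at line 4 remove [svre,omjl] add [rwplc] -> 7 lines: aivq anvsl csoz kjc rwplc umogz gfr
Hunk 3: at line 1 remove [anvsl,csoz,kjc] add [nmic,qfmjg] -> 6 lines: aivq nmic qfmjg rwplc umogz gfr
Hunk 4: at line 1 remove [qfmjg,rwplc] add [rlg] -> 5 lines: aivq nmic rlg umogz gfr

Answer: aivq
nmic
rlg
umogz
gfr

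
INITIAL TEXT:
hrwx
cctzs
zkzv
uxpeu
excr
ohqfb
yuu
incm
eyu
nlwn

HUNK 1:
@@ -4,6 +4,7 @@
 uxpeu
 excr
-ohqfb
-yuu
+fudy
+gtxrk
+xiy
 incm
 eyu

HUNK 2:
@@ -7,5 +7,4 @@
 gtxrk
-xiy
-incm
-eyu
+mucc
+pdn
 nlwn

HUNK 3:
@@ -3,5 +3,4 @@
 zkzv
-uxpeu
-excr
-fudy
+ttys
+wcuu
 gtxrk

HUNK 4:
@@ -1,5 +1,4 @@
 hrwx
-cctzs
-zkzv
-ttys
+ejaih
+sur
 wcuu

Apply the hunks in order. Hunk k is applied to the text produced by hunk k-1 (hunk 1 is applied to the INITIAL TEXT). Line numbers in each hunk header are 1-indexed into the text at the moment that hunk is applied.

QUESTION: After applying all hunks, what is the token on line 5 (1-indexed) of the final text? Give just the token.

Hunk 1: at line 4 remove [ohqfb,yuu] add [fudy,gtxrk,xiy] -> 11 lines: hrwx cctzs zkzv uxpeu excr fudy gtxrk xiy incm eyu nlwn
Hunk 2: at line 7 remove [xiy,incm,eyu] add [mucc,pdn] -> 10 lines: hrwx cctzs zkzv uxpeu excr fudy gtxrk mucc pdn nlwn
Hunk 3: at line 3 remove [uxpeu,excr,fudy] add [ttys,wcuu] -> 9 lines: hrwx cctzs zkzv ttys wcuu gtxrk mucc pdn nlwn
Hunk 4: at line 1 remove [cctzs,zkzv,ttys] add [ejaih,sur] -> 8 lines: hrwx ejaih sur wcuu gtxrk mucc pdn nlwn
Final line 5: gtxrk

Answer: gtxrk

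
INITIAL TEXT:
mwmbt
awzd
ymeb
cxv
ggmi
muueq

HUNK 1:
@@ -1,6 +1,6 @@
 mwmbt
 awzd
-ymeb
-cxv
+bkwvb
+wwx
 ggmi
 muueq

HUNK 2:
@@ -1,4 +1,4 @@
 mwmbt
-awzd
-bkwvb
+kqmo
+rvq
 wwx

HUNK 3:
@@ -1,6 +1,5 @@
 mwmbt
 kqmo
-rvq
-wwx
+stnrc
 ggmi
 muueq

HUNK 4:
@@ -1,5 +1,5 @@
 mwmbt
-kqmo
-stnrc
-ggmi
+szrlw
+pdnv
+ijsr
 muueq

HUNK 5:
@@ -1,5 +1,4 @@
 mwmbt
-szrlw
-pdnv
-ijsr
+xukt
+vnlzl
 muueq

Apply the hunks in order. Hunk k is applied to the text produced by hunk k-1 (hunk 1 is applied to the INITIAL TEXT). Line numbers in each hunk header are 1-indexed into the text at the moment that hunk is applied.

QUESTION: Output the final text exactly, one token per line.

Hunk 1: at line 1 remove [ymeb,cxv] add [bkwvb,wwx] -> 6 lines: mwmbt awzd bkwvb wwx ggmi muueq
Hunk 2: at line 1 remove [awzd,bkwvb] add [kqmo,rvq] -> 6 lines: mwmbt kqmo rvq wwx ggmi muueq
Hunk 3: at line 1 remove [rvq,wwx] add [stnrc] -> 5 lines: mwmbt kqmo stnrc ggmi muueq
Hunk 4: at line 1 remove [kqmo,stnrc,ggmi] add [szrlw,pdnv,ijsr] -> 5 lines: mwmbt szrlw pdnv ijsr muueq
Hunk 5: at line 1 remove [szrlw,pdnv,ijsr] add [xukt,vnlzl] -> 4 lines: mwmbt xukt vnlzl muueq

Answer: mwmbt
xukt
vnlzl
muueq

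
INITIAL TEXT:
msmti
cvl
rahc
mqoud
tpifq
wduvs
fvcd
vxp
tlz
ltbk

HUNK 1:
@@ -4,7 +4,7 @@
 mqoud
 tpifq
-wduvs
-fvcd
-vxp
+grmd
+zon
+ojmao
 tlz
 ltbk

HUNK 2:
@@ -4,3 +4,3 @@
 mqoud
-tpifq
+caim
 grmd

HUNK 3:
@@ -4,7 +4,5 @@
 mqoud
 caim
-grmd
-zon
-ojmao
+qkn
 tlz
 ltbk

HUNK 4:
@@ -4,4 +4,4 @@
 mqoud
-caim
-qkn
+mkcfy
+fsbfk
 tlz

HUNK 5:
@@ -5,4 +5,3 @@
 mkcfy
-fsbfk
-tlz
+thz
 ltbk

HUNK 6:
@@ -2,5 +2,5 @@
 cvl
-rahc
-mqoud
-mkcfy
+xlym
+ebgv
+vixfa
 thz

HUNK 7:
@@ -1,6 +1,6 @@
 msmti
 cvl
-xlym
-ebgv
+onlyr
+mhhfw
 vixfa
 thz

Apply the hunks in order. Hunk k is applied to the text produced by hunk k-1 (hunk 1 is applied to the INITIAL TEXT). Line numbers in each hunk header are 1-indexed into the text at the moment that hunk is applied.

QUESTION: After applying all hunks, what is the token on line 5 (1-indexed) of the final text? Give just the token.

Hunk 1: at line 4 remove [wduvs,fvcd,vxp] add [grmd,zon,ojmao] -> 10 lines: msmti cvl rahc mqoud tpifq grmd zon ojmao tlz ltbk
Hunk 2: at line 4 remove [tpifq] add [caim] -> 10 lines: msmti cvl rahc mqoud caim grmd zon ojmao tlz ltbk
Hunk 3: at line 4 remove [grmd,zon,ojmao] add [qkn] -> 8 lines: msmti cvl rahc mqoud caim qkn tlz ltbk
Hunk 4: at line 4 remove [caim,qkn] add [mkcfy,fsbfk] -> 8 lines: msmti cvl rahc mqoud mkcfy fsbfk tlz ltbk
Hunk 5: at line 5 remove [fsbfk,tlz] add [thz] -> 7 lines: msmti cvl rahc mqoud mkcfy thz ltbk
Hunk 6: at line 2 remove [rahc,mqoud,mkcfy] add [xlym,ebgv,vixfa] -> 7 lines: msmti cvl xlym ebgv vixfa thz ltbk
Hunk 7: at line 1 remove [xlym,ebgv] add [onlyr,mhhfw] -> 7 lines: msmti cvl onlyr mhhfw vixfa thz ltbk
Final line 5: vixfa

Answer: vixfa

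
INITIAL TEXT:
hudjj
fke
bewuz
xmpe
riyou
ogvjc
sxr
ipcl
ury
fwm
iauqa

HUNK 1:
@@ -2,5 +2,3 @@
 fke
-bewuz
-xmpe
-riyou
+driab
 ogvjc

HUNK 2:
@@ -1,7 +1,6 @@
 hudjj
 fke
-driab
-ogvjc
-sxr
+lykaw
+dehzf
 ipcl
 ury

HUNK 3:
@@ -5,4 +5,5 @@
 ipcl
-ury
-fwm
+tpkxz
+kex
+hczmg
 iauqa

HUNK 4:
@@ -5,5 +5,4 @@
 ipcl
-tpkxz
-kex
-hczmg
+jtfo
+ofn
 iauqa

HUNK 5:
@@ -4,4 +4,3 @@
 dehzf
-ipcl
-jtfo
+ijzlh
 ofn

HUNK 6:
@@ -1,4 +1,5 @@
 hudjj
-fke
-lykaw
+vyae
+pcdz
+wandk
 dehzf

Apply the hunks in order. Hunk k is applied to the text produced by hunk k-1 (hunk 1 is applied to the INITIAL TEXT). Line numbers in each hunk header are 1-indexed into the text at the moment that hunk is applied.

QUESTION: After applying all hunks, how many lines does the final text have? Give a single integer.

Answer: 8

Derivation:
Hunk 1: at line 2 remove [bewuz,xmpe,riyou] add [driab] -> 9 lines: hudjj fke driab ogvjc sxr ipcl ury fwm iauqa
Hunk 2: at line 1 remove [driab,ogvjc,sxr] add [lykaw,dehzf] -> 8 lines: hudjj fke lykaw dehzf ipcl ury fwm iauqa
Hunk 3: at line 5 remove [ury,fwm] add [tpkxz,kex,hczmg] -> 9 lines: hudjj fke lykaw dehzf ipcl tpkxz kex hczmg iauqa
Hunk 4: at line 5 remove [tpkxz,kex,hczmg] add [jtfo,ofn] -> 8 lines: hudjj fke lykaw dehzf ipcl jtfo ofn iauqa
Hunk 5: at line 4 remove [ipcl,jtfo] add [ijzlh] -> 7 lines: hudjj fke lykaw dehzf ijzlh ofn iauqa
Hunk 6: at line 1 remove [fke,lykaw] add [vyae,pcdz,wandk] -> 8 lines: hudjj vyae pcdz wandk dehzf ijzlh ofn iauqa
Final line count: 8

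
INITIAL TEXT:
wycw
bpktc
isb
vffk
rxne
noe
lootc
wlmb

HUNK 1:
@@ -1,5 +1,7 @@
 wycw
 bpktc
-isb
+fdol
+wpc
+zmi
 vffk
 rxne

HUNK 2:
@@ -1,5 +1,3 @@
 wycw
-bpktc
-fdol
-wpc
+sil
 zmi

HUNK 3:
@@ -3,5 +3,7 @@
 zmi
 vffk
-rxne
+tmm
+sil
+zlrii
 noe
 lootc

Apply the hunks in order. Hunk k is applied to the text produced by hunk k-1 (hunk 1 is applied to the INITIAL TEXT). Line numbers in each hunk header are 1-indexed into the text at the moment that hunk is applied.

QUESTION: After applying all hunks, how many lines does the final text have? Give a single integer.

Hunk 1: at line 1 remove [isb] add [fdol,wpc,zmi] -> 10 lines: wycw bpktc fdol wpc zmi vffk rxne noe lootc wlmb
Hunk 2: at line 1 remove [bpktc,fdol,wpc] add [sil] -> 8 lines: wycw sil zmi vffk rxne noe lootc wlmb
Hunk 3: at line 3 remove [rxne] add [tmm,sil,zlrii] -> 10 lines: wycw sil zmi vffk tmm sil zlrii noe lootc wlmb
Final line count: 10

Answer: 10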